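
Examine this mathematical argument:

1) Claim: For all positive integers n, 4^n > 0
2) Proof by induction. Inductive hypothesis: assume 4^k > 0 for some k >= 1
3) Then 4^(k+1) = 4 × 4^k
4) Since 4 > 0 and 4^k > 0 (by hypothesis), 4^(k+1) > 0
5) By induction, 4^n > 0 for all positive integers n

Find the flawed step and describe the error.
Step 5: By induction, 4^n > 0 for all positive integers n

Step 5 concludes the proof by induction, but no base case was ever established. A valid induction proof requires: (1) a base case proving 4^1 > 0, and (2) an inductive step showing IF 4^k > 0 THEN 4^(k+1) > 0. Steps 2-4 correctly establish the inductive step, but without the base case the conclusion in step 5 does not follow.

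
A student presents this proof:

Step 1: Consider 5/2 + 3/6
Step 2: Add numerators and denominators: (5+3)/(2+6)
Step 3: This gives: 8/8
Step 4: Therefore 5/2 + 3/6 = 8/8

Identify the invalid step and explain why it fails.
Step 2: Add numerators and denominators: (5+3)/(2+6)

Step 2 incorrectly adds fractions by separately adding numerators and denominators. This is wrong. The correct method requires a common denominator: 5/2 + 3/6 = (5×6 + 3×2)/(2×6) = 36/12 = 3. The method used gives 8/8, which is different.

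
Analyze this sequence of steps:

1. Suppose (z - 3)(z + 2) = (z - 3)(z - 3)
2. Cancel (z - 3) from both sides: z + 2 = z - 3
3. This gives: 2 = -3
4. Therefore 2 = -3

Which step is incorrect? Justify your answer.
Step 2: Cancel (z - 3) from both sides: z + 2 = z - 3

Step 2 cancels (z - 3) from both sides. This is only valid if (z - 3) ≠ 0, i.e., z ≠ 3. When z = 3, both sides equal zero regardless of the other factors. The correct approach requires considering z = 3 as a separate case.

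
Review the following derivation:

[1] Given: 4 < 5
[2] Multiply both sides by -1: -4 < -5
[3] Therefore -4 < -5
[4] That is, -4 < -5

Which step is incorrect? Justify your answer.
Step 2: Multiply both sides by -1: -4 < -5

Step 2 multiplies both sides by -1 but fails to reverse the inequality sign. When multiplying (or dividing) an inequality by a negative number, the direction must be reversed. Since 4 < 5, we should get -4 > -5, i.e., -4 > -5.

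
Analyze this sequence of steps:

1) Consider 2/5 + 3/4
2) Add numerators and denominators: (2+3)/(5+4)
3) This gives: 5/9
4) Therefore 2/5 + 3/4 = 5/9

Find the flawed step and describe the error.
Step 2: Add numerators and denominators: (2+3)/(5+4)

Step 2 incorrectly adds fractions by separately adding numerators and denominators. This is wrong. The correct method requires a common denominator: 2/5 + 3/4 = (2×4 + 3×5)/(5×4) = 23/20 = 23/20. The method used gives 5/9, which is different.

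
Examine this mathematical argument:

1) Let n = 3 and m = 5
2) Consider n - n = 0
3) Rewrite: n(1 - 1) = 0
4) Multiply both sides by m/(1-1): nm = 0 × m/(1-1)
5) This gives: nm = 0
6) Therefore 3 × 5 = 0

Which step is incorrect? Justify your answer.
Step 4: Multiply both sides by m/(1-1): nm = 0 × m/(1-1)

Step 4 multiplies both sides by m/(1-1). However, 1-1 = 0, so this is multiplication by m/0, which is undefined. We cannot multiply by an undefined expression.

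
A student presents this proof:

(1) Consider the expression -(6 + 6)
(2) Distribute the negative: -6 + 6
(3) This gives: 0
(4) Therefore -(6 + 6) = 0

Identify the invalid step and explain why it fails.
Step 2: Distribute the negative: -6 + 6

Step 2 incorrectly distributes the negative sign. The correct distribution is -(6 + 6) = -6 - 6 = -12. The negative must be applied to both terms, not just the first. The error treats -(6 + 6) as -6 + 6, which equals 0 instead of -12.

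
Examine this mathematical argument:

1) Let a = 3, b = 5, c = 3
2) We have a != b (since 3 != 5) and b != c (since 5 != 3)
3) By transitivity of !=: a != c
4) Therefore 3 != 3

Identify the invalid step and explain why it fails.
Step 3: By transitivity of !=: a != c

Step 3 incorrectly applies transitivity to the '!=' relation. Transitivity states: if a R b and b R c, then a R c. However, '!=' is not transitive. Counterexample: 3 != 5 and 5 != 3, but 3 = 3 (both equal 3). Transitivity holds for relations like <, <=, =, but not for !=.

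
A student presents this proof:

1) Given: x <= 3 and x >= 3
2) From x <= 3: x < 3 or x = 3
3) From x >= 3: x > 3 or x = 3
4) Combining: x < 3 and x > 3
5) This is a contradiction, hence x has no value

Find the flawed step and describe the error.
Step 4: Combining: x < 3 and x > 3

Step 4 incorrectly combines the conditions. From x <= 3 and x >= 3, the intersection is x = 3. The error treats the 'or' cases as 'and' requirements. The correct conclusion is that x = 3 is the unique solution, not that no solution exists.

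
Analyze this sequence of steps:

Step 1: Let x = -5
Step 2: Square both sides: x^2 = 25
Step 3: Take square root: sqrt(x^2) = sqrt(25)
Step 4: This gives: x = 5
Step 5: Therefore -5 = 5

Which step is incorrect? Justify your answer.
Step 4: This gives: x = 5

Step 4 incorrectly states that sqrt(x^2) = x. The correct identity is sqrt(x^2) = |x|. Since x = -5 < 0, we have sqrt(x^2) = |-5| = 5, not x = -5.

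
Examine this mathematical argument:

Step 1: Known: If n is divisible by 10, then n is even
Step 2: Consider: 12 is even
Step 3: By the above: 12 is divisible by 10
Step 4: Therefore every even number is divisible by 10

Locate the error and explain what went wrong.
Step 3: By the above: 12 is divisible by 10

Step 3 commits the fallacy of affirming the consequent. The known fact 'divisible by 10 → even' does NOT imply 'even → divisible by 10'. That would be the converse, which is false. For example, 12 is even but 12 ÷ 10 = 1.20, which is not an integer.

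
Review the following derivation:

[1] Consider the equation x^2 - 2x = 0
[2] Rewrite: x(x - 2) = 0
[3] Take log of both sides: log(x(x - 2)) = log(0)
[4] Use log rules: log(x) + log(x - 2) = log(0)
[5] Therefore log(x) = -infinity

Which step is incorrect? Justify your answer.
Step 3: Take log of both sides: log(x(x - 2)) = log(0)

Step 3 takes the logarithm of both sides, resulting in log(0) on the right side. The logarithm is only defined for positive numbers; log(0) is undefined (approaches negative infinity). This operation is invalid.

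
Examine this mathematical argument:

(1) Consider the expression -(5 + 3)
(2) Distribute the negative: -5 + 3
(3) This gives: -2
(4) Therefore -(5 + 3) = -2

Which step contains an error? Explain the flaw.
Step 2: Distribute the negative: -5 + 3

Step 2 incorrectly distributes the negative sign. The correct distribution is -(5 + 3) = -5 - 3 = -8. The negative must be applied to both terms, not just the first. The error treats -(5 + 3) as -5 + 3, which equals -2 instead of -8.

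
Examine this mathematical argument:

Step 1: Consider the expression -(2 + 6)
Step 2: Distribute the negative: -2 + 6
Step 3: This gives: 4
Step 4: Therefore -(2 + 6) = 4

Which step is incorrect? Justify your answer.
Step 2: Distribute the negative: -2 + 6

Step 2 incorrectly distributes the negative sign. The correct distribution is -(2 + 6) = -2 - 6 = -8. The negative must be applied to both terms, not just the first. The error treats -(2 + 6) as -2 + 6, which equals 4 instead of -8.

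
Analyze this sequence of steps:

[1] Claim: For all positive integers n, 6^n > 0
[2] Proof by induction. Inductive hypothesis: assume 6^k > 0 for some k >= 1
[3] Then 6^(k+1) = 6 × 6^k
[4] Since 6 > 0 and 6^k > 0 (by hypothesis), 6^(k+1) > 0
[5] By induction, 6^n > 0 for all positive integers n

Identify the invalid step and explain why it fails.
Step 5: By induction, 6^n > 0 for all positive integers n

Step 5 concludes the proof by induction, but no base case was ever established. A valid induction proof requires: (1) a base case proving 6^1 > 0, and (2) an inductive step showing IF 6^k > 0 THEN 6^(k+1) > 0. Steps 2-4 correctly establish the inductive step, but without the base case the conclusion in step 5 does not follow.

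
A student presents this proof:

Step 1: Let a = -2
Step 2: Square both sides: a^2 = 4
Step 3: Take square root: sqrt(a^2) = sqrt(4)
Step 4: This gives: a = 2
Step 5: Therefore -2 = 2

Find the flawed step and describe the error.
Step 4: This gives: a = 2

Step 4 incorrectly states that sqrt(a^2) = a. The correct identity is sqrt(a^2) = |a|. Since a = -2 < 0, we have sqrt(a^2) = |-2| = 2, not a = -2.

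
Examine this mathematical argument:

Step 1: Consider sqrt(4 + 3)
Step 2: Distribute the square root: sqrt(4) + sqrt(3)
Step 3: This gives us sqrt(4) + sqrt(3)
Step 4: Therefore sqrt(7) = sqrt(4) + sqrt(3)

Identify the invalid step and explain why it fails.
Step 2: Distribute the square root: sqrt(4) + sqrt(3)

Step 2 incorrectly 'distributes' the square root over addition. The square root function does not distribute: sqrt(a + b) ≠ sqrt(a) + sqrt(b). In fact, sqrt(4 + 3) = sqrt(7) ≈ 2.6458, while sqrt(4) + sqrt(3) ≈ 3.7321.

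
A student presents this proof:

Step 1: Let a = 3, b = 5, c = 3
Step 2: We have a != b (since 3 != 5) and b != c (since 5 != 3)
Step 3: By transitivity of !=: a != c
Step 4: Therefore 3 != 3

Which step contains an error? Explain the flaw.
Step 3: By transitivity of !=: a != c

Step 3 incorrectly applies transitivity to the '!=' relation. Transitivity states: if a R b and b R c, then a R c. However, '!=' is not transitive. Counterexample: 3 != 5 and 5 != 3, but 3 = 3 (both equal 3). Transitivity holds for relations like <, <=, =, but not for !=.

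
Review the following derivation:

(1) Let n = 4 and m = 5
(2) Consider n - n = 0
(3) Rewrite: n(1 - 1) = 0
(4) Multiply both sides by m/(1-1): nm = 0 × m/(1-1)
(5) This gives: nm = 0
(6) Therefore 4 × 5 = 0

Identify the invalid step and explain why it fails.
Step 4: Multiply both sides by m/(1-1): nm = 0 × m/(1-1)

Step 4 multiplies both sides by m/(1-1). However, 1-1 = 0, so this is multiplication by m/0, which is undefined. We cannot multiply by an undefined expression.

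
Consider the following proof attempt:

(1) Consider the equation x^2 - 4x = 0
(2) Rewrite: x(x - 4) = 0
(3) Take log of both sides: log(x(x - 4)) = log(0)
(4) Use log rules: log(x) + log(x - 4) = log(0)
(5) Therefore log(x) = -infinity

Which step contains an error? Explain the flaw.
Step 3: Take log of both sides: log(x(x - 4)) = log(0)

Step 3 takes the logarithm of both sides, resulting in log(0) on the right side. The logarithm is only defined for positive numbers; log(0) is undefined (approaches negative infinity). This operation is invalid.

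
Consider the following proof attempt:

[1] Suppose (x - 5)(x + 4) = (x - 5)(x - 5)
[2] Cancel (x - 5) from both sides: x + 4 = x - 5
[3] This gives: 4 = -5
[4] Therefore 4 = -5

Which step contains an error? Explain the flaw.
Step 2: Cancel (x - 5) from both sides: x + 4 = x - 5

Step 2 cancels (x - 5) from both sides. This is only valid if (x - 5) ≠ 0, i.e., x ≠ 5. When x = 5, both sides equal zero regardless of the other factors. The correct approach requires considering x = 5 as a separate case.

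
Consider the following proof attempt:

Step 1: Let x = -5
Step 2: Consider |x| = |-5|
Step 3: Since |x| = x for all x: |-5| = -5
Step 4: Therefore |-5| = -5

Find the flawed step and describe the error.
Step 3: Since |x| = x for all x: |-5| = -5

Step 3 incorrectly states that |x| = x for all x. The correct definition is |x| = x when x >= 0, and |x| = -x when x < 0. Since -5 < 0, we have |-5| = -(-5) = 5, not -5.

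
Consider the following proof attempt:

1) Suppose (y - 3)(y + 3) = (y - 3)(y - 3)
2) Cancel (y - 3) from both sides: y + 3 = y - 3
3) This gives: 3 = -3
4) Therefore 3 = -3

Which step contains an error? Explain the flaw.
Step 2: Cancel (y - 3) from both sides: y + 3 = y - 3

Step 2 cancels (y - 3) from both sides. This is only valid if (y - 3) ≠ 0, i.e., y ≠ 3. When y = 3, both sides equal zero regardless of the other factors. The correct approach requires considering y = 3 as a separate case.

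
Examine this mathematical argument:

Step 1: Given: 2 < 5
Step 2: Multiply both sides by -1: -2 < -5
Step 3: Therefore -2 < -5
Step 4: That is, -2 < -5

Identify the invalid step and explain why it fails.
Step 2: Multiply both sides by -1: -2 < -5

Step 2 multiplies both sides by -1 but fails to reverse the inequality sign. When multiplying (or dividing) an inequality by a negative number, the direction must be reversed. Since 2 < 5, we should get -2 > -5, i.e., -2 > -5.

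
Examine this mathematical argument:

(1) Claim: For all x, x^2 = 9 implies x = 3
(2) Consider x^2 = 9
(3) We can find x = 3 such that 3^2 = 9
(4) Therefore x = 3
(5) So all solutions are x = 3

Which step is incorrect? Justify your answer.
Step 4: Therefore x = 3

Step 4 incorrectly concludes that x = 3 is the only solution. The proof shows that x = 3 is A solution (existence), but does not show it is the ONLY solution (uniqueness). In fact, x = -3 is also a solution since (-3)^2 = 9. Finding one solution doesn't prove there are no others.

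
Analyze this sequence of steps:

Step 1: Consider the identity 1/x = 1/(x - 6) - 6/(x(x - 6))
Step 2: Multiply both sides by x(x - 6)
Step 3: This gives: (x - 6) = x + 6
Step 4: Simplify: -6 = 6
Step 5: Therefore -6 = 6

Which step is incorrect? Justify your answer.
Step 3: This gives: (x - 6) = x + 6

Step 3 makes a sign error when clearing denominators. Multiplying -6/(x(x - 6)) by x(x - 6) gives -6, not +6. The correct result is (x - 6) = x - 6, which is trivially true, not (x - 6) = x + 6. (Step 1 is a valid identity: 1/(x - 6) - 6/(x(x - 6)) = (x - 6)/(x(x - 6)) = 1/x.)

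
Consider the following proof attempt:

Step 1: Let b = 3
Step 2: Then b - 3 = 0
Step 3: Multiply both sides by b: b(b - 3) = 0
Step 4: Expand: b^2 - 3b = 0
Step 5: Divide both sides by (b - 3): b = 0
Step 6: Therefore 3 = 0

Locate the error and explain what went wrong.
Step 5: Divide both sides by (b - 3): b = 0

Step 5 divides both sides by (b - 3). However, since b = 3, we have (b - 3) = 0. Division by zero is undefined, making this step invalid.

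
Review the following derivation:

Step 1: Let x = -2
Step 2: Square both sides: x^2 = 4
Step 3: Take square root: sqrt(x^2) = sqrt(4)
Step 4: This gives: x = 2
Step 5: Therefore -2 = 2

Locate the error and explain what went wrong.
Step 4: This gives: x = 2

Step 4 incorrectly states that sqrt(x^2) = x. The correct identity is sqrt(x^2) = |x|. Since x = -2 < 0, we have sqrt(x^2) = |-2| = 2, not x = -2.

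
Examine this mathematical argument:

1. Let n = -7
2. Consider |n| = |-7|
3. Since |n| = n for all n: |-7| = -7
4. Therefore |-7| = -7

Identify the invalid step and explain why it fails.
Step 3: Since |n| = n for all n: |-7| = -7

Step 3 incorrectly states that |n| = n for all n. The correct definition is |n| = n when n >= 0, and |n| = -n when n < 0. Since -7 < 0, we have |-7| = -(-7) = 7, not -7.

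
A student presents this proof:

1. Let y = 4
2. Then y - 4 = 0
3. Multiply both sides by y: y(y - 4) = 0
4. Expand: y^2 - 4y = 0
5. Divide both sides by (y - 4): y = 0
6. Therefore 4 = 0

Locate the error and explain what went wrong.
Step 5: Divide both sides by (y - 4): y = 0

Step 5 divides both sides by (y - 4). However, since y = 4, we have (y - 4) = 0. Division by zero is undefined, making this step invalid.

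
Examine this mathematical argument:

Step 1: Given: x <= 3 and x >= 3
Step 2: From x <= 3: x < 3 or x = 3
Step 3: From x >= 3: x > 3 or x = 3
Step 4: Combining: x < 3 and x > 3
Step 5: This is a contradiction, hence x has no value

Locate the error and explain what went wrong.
Step 4: Combining: x < 3 and x > 3

Step 4 incorrectly combines the conditions. From x <= 3 and x >= 3, the intersection is x = 3. The error treats the 'or' cases as 'and' requirements. The correct conclusion is that x = 3 is the unique solution, not that no solution exists.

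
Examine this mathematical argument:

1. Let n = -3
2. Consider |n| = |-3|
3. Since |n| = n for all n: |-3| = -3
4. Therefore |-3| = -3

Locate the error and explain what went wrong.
Step 3: Since |n| = n for all n: |-3| = -3

Step 3 incorrectly states that |n| = n for all n. The correct definition is |n| = n when n >= 0, and |n| = -n when n < 0. Since -3 < 0, we have |-3| = -(-3) = 3, not -3.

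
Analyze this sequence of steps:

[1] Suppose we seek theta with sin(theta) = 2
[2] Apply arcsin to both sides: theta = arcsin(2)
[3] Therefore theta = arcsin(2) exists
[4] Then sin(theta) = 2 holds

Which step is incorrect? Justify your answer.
Step 2: Apply arcsin to both sides: theta = arcsin(2)

Step 2 applies arcsin to 2. However, arcsin(x) is only defined for x in [-1, 1] because sin(theta) can only produce values in that range. Since |2| > 1, arcsin(2) is undefined. There is no angle whose sine equals 2.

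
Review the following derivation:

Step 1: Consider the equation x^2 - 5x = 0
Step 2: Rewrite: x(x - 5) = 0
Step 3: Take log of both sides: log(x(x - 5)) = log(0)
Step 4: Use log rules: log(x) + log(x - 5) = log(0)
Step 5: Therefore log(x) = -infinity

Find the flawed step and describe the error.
Step 3: Take log of both sides: log(x(x - 5)) = log(0)

Step 3 takes the logarithm of both sides, resulting in log(0) on the right side. The logarithm is only defined for positive numbers; log(0) is undefined (approaches negative infinity). This operation is invalid.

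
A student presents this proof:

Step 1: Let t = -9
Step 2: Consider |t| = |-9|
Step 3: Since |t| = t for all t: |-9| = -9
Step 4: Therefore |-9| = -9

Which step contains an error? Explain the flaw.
Step 3: Since |t| = t for all t: |-9| = -9

Step 3 incorrectly states that |t| = t for all t. The correct definition is |t| = t when t >= 0, and |t| = -t when t < 0. Since -9 < 0, we have |-9| = -(-9) = 9, not -9.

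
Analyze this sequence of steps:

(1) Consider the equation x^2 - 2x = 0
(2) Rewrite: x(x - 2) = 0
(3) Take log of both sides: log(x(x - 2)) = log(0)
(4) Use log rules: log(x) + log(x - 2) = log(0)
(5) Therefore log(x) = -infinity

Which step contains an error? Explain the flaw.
Step 3: Take log of both sides: log(x(x - 2)) = log(0)

Step 3 takes the logarithm of both sides, resulting in log(0) on the right side. The logarithm is only defined for positive numbers; log(0) is undefined (approaches negative infinity). This operation is invalid.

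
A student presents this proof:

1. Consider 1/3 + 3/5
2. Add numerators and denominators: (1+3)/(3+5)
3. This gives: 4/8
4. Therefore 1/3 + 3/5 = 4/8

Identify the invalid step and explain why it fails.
Step 2: Add numerators and denominators: (1+3)/(3+5)

Step 2 incorrectly adds fractions by separately adding numerators and denominators. This is wrong. The correct method requires a common denominator: 1/3 + 3/5 = (1×5 + 3×3)/(3×5) = 14/15 = 14/15. The method used gives 4/8, which is different.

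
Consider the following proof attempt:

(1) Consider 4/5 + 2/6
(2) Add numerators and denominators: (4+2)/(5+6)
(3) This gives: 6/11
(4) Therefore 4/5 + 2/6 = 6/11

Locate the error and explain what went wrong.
Step 2: Add numerators and denominators: (4+2)/(5+6)

Step 2 incorrectly adds fractions by separately adding numerators and denominators. This is wrong. The correct method requires a common denominator: 4/5 + 2/6 = (4×6 + 2×5)/(5×6) = 34/30 = 17/15. The method used gives 6/11, which is different.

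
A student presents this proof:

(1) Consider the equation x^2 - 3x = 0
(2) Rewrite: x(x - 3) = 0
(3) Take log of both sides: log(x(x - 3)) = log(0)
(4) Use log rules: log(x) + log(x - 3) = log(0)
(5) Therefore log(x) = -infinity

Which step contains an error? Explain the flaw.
Step 3: Take log of both sides: log(x(x - 3)) = log(0)

Step 3 takes the logarithm of both sides, resulting in log(0) on the right side. The logarithm is only defined for positive numbers; log(0) is undefined (approaches negative infinity). This operation is invalid.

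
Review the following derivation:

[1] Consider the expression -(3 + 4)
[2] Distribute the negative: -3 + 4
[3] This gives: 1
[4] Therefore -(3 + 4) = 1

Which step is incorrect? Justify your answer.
Step 2: Distribute the negative: -3 + 4

Step 2 incorrectly distributes the negative sign. The correct distribution is -(3 + 4) = -3 - 4 = -7. The negative must be applied to both terms, not just the first. The error treats -(3 + 4) as -3 + 4, which equals 1 instead of -7.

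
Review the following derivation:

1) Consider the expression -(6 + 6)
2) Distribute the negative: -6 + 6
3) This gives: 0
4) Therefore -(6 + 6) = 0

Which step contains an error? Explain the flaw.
Step 2: Distribute the negative: -6 + 6

Step 2 incorrectly distributes the negative sign. The correct distribution is -(6 + 6) = -6 - 6 = -12. The negative must be applied to both terms, not just the first. The error treats -(6 + 6) as -6 + 6, which equals 0 instead of -12.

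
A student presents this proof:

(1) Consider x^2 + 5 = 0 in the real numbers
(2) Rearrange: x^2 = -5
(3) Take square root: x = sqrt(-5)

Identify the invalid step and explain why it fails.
Step 3: Take square root: x = sqrt(-5)

Step 3 takes the square root of -5, which is negative. In the real number system, the square root of a negative number is undefined. The equation x^2 + 5 = 0 has no real solutions. Square roots of negative numbers only exist in the complex numbers.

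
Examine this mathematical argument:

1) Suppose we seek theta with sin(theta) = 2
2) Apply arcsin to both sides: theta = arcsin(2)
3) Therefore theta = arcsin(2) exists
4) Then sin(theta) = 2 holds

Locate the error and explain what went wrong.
Step 2: Apply arcsin to both sides: theta = arcsin(2)

Step 2 applies arcsin to 2. However, arcsin(x) is only defined for x in [-1, 1] because sin(theta) can only produce values in that range. Since |2| > 1, arcsin(2) is undefined. There is no angle whose sine equals 2.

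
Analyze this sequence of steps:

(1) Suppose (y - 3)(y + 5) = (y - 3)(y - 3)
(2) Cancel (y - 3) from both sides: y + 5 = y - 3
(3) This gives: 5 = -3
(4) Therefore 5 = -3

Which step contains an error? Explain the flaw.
Step 2: Cancel (y - 3) from both sides: y + 5 = y - 3

Step 2 cancels (y - 3) from both sides. This is only valid if (y - 3) ≠ 0, i.e., y ≠ 3. When y = 3, both sides equal zero regardless of the other factors. The correct approach requires considering y = 3 as a separate case.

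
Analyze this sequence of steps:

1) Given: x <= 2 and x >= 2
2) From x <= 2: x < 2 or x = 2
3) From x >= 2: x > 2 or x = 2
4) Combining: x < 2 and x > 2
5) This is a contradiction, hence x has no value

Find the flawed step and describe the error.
Step 4: Combining: x < 2 and x > 2

Step 4 incorrectly combines the conditions. From x <= 2 and x >= 2, the intersection is x = 2. The error treats the 'or' cases as 'and' requirements. The correct conclusion is that x = 2 is the unique solution, not that no solution exists.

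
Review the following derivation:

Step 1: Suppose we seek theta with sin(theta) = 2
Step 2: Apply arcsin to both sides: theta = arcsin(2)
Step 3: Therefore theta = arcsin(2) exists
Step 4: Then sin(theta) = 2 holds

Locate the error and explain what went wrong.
Step 2: Apply arcsin to both sides: theta = arcsin(2)

Step 2 applies arcsin to 2. However, arcsin(x) is only defined for x in [-1, 1] because sin(theta) can only produce values in that range. Since |2| > 1, arcsin(2) is undefined. There is no angle whose sine equals 2.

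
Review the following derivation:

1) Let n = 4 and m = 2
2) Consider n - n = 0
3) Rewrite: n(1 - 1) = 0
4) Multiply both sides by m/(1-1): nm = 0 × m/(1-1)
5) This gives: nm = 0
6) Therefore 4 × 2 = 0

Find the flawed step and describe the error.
Step 4: Multiply both sides by m/(1-1): nm = 0 × m/(1-1)

Step 4 multiplies both sides by m/(1-1). However, 1-1 = 0, so this is multiplication by m/0, which is undefined. We cannot multiply by an undefined expression.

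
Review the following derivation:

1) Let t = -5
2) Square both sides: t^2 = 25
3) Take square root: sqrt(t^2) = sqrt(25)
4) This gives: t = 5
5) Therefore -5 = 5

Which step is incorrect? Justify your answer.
Step 4: This gives: t = 5

Step 4 incorrectly states that sqrt(t^2) = t. The correct identity is sqrt(t^2) = |t|. Since t = -5 < 0, we have sqrt(t^2) = |-5| = 5, not t = -5.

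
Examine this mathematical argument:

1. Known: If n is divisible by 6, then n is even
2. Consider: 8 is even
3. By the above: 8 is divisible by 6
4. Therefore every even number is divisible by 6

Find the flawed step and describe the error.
Step 3: By the above: 8 is divisible by 6

Step 3 commits the fallacy of affirming the consequent. The known fact 'divisible by 6 → even' does NOT imply 'even → divisible by 6'. That would be the converse, which is false. For example, 8 is even but 8 ÷ 6 = 1.33, which is not an integer.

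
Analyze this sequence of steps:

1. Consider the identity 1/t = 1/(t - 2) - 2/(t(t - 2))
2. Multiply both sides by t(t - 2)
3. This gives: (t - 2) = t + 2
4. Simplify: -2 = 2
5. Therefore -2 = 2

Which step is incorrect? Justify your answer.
Step 3: This gives: (t - 2) = t + 2

Step 3 makes a sign error when clearing denominators. Multiplying -2/(t(t - 2)) by t(t - 2) gives -2, not +2. The correct result is (t - 2) = t - 2, which is trivially true, not (t - 2) = t + 2. (Step 1 is a valid identity: 1/(t - 2) - 2/(t(t - 2)) = (t - 2)/(t(t - 2)) = 1/t.)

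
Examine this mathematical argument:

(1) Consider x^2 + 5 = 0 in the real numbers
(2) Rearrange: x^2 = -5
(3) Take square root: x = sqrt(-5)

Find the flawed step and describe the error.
Step 3: Take square root: x = sqrt(-5)

Step 3 takes the square root of -5, which is negative. In the real number system, the square root of a negative number is undefined. The equation x^2 + 5 = 0 has no real solutions. Square roots of negative numbers only exist in the complex numbers.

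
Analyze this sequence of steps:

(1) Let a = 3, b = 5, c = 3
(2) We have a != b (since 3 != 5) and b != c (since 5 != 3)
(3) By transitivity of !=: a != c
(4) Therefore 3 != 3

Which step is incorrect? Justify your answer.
Step 3: By transitivity of !=: a != c

Step 3 incorrectly applies transitivity to the '!=' relation. Transitivity states: if a R b and b R c, then a R c. However, '!=' is not transitive. Counterexample: 3 != 5 and 5 != 3, but 3 = 3 (both equal 3). Transitivity holds for relations like <, <=, =, but not for !=.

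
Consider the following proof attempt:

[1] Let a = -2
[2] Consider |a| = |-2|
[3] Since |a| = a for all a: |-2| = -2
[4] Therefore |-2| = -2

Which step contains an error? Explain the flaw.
Step 3: Since |a| = a for all a: |-2| = -2

Step 3 incorrectly states that |a| = a for all a. The correct definition is |a| = a when a >= 0, and |a| = -a when a < 0. Since -2 < 0, we have |-2| = -(-2) = 2, not -2.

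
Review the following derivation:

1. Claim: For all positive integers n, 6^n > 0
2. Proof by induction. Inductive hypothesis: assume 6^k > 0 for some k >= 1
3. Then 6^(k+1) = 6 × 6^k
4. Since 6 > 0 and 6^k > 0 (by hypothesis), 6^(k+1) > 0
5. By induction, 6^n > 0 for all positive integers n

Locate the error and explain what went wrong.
Step 5: By induction, 6^n > 0 for all positive integers n

Step 5 concludes the proof by induction, but no base case was ever established. A valid induction proof requires: (1) a base case proving 6^1 > 0, and (2) an inductive step showing IF 6^k > 0 THEN 6^(k+1) > 0. Steps 2-4 correctly establish the inductive step, but without the base case the conclusion in step 5 does not follow.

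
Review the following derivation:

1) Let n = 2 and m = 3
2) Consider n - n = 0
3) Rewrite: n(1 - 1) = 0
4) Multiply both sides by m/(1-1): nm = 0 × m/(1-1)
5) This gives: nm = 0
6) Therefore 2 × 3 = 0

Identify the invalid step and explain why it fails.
Step 4: Multiply both sides by m/(1-1): nm = 0 × m/(1-1)

Step 4 multiplies both sides by m/(1-1). However, 1-1 = 0, so this is multiplication by m/0, which is undefined. We cannot multiply by an undefined expression.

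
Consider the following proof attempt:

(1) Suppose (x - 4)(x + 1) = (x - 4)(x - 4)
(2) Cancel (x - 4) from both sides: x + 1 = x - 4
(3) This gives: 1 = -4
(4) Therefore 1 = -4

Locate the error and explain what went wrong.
Step 2: Cancel (x - 4) from both sides: x + 1 = x - 4

Step 2 cancels (x - 4) from both sides. This is only valid if (x - 4) ≠ 0, i.e., x ≠ 4. When x = 4, both sides equal zero regardless of the other factors. The correct approach requires considering x = 4 as a separate case.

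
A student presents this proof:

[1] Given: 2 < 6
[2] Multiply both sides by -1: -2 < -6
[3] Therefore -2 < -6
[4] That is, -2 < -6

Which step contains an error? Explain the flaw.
Step 2: Multiply both sides by -1: -2 < -6

Step 2 multiplies both sides by -1 but fails to reverse the inequality sign. When multiplying (or dividing) an inequality by a negative number, the direction must be reversed. Since 2 < 6, we should get -2 > -6, i.e., -2 > -6.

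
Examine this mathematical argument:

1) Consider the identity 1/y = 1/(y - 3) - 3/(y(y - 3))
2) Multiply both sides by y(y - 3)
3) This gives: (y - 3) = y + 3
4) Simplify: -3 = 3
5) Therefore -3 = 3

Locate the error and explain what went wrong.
Step 3: This gives: (y - 3) = y + 3

Step 3 makes a sign error when clearing denominators. Multiplying -3/(y(y - 3)) by y(y - 3) gives -3, not +3. The correct result is (y - 3) = y - 3, which is trivially true, not (y - 3) = y + 3. (Step 1 is a valid identity: 1/(y - 3) - 3/(y(y - 3)) = (y - 3)/(y(y - 3)) = 1/y.)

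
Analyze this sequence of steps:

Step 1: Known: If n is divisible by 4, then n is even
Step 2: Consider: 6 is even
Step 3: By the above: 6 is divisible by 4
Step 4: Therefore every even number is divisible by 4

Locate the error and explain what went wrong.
Step 3: By the above: 6 is divisible by 4

Step 3 commits the fallacy of affirming the consequent. The known fact 'divisible by 4 → even' does NOT imply 'even → divisible by 4'. That would be the converse, which is false. For example, 6 is even but 6 ÷ 4 = 1.50, which is not an integer.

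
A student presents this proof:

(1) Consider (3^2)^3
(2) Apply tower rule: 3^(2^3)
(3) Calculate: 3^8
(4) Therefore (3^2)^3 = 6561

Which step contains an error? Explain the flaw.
Step 2: Apply tower rule: 3^(2^3)

Step 2 incorrectly states that (a^b)^c = a^(b^c). The correct rule is (a^b)^c = a^(b×c). The actual value is (3^2)^3 = 3^6 = 729, not 3^8 = 6561.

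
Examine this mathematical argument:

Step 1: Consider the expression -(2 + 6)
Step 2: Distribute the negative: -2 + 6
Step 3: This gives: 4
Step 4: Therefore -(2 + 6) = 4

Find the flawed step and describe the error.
Step 2: Distribute the negative: -2 + 6

Step 2 incorrectly distributes the negative sign. The correct distribution is -(2 + 6) = -2 - 6 = -8. The negative must be applied to both terms, not just the first. The error treats -(2 + 6) as -2 + 6, which equals 4 instead of -8.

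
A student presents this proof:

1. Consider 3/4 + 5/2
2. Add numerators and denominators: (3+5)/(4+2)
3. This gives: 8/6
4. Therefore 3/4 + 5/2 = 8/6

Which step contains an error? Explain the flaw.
Step 2: Add numerators and denominators: (3+5)/(4+2)

Step 2 incorrectly adds fractions by separately adding numerators and denominators. This is wrong. The correct method requires a common denominator: 3/4 + 5/2 = (3×2 + 5×4)/(4×2) = 26/8 = 13/4. The method used gives 8/6, which is different.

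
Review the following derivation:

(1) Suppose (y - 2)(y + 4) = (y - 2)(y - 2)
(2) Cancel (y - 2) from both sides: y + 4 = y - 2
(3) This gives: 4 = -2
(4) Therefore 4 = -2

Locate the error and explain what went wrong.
Step 2: Cancel (y - 2) from both sides: y + 4 = y - 2

Step 2 cancels (y - 2) from both sides. This is only valid if (y - 2) ≠ 0, i.e., y ≠ 2. When y = 2, both sides equal zero regardless of the other factors. The correct approach requires considering y = 2 as a separate case.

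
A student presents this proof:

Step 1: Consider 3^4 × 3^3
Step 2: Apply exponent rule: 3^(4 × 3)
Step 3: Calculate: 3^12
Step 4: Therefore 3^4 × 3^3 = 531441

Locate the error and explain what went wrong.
Step 2: Apply exponent rule: 3^(4 × 3)

Step 2 incorrectly states that a^b × a^c = a^(b×c). The correct rule is a^b × a^c = a^(b+c). The actual value is 3^4 × 3^3 = 3^7 = 2187, not 3^12 = 531441.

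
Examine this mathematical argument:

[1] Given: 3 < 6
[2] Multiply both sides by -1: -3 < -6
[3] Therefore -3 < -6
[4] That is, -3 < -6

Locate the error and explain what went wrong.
Step 2: Multiply both sides by -1: -3 < -6

Step 2 multiplies both sides by -1 but fails to reverse the inequality sign. When multiplying (or dividing) an inequality by a negative number, the direction must be reversed. Since 3 < 6, we should get -3 > -6, i.e., -3 > -6.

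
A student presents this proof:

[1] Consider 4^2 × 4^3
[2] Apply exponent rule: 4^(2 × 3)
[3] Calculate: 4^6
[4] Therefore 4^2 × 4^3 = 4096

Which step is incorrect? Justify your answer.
Step 2: Apply exponent rule: 4^(2 × 3)

Step 2 incorrectly states that a^b × a^c = a^(b×c). The correct rule is a^b × a^c = a^(b+c). The actual value is 4^2 × 4^3 = 4^5 = 1024, not 4^6 = 4096.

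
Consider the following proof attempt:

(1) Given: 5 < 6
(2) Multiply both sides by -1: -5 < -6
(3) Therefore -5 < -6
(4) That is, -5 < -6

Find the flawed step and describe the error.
Step 2: Multiply both sides by -1: -5 < -6

Step 2 multiplies both sides by -1 but fails to reverse the inequality sign. When multiplying (or dividing) an inequality by a negative number, the direction must be reversed. Since 5 < 6, we should get -5 > -6, i.e., -5 > -6.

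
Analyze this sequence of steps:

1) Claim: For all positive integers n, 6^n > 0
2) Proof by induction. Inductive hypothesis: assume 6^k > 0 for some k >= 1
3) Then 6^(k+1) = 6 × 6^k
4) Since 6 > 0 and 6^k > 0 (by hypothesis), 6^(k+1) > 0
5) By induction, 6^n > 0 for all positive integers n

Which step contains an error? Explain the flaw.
Step 5: By induction, 6^n > 0 for all positive integers n

Step 5 concludes the proof by induction, but no base case was ever established. A valid induction proof requires: (1) a base case proving 6^1 > 0, and (2) an inductive step showing IF 6^k > 0 THEN 6^(k+1) > 0. Steps 2-4 correctly establish the inductive step, but without the base case the conclusion in step 5 does not follow.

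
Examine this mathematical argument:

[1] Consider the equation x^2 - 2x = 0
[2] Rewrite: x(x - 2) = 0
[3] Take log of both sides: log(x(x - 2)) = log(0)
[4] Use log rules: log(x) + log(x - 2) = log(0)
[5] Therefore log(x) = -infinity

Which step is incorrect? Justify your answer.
Step 3: Take log of both sides: log(x(x - 2)) = log(0)

Step 3 takes the logarithm of both sides, resulting in log(0) on the right side. The logarithm is only defined for positive numbers; log(0) is undefined (approaches negative infinity). This operation is invalid.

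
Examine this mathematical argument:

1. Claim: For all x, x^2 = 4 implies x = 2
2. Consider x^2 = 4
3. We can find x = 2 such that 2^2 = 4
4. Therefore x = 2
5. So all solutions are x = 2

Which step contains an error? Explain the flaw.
Step 4: Therefore x = 2

Step 4 incorrectly concludes that x = 2 is the only solution. The proof shows that x = 2 is A solution (existence), but does not show it is the ONLY solution (uniqueness). In fact, x = -2 is also a solution since (-2)^2 = 4. Finding one solution doesn't prove there are no others.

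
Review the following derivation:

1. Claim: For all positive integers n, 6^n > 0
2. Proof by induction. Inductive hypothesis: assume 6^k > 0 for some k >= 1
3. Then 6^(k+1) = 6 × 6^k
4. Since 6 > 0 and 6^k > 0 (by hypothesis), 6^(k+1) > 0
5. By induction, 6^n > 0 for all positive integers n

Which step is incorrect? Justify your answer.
Step 5: By induction, 6^n > 0 for all positive integers n

Step 5 concludes the proof by induction, but no base case was ever established. A valid induction proof requires: (1) a base case proving 6^1 > 0, and (2) an inductive step showing IF 6^k > 0 THEN 6^(k+1) > 0. Steps 2-4 correctly establish the inductive step, but without the base case the conclusion in step 5 does not follow.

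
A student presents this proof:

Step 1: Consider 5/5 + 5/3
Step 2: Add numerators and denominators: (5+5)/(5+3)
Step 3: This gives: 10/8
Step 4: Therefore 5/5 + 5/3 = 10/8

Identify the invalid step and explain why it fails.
Step 2: Add numerators and denominators: (5+5)/(5+3)

Step 2 incorrectly adds fractions by separately adding numerators and denominators. This is wrong. The correct method requires a common denominator: 5/5 + 5/3 = (5×3 + 5×5)/(5×3) = 40/15 = 8/3. The method used gives 10/8, which is different.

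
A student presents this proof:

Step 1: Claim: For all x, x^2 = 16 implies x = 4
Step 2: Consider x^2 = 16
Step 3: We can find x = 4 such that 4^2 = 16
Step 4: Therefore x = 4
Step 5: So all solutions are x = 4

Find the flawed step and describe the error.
Step 4: Therefore x = 4

Step 4 incorrectly concludes that x = 4 is the only solution. The proof shows that x = 4 is A solution (existence), but does not show it is the ONLY solution (uniqueness). In fact, x = -4 is also a solution since (-4)^2 = 16. Finding one solution doesn't prove there are no others.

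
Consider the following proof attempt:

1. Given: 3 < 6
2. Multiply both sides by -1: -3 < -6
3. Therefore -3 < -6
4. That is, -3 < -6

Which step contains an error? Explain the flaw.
Step 2: Multiply both sides by -1: -3 < -6

Step 2 multiplies both sides by -1 but fails to reverse the inequality sign. When multiplying (or dividing) an inequality by a negative number, the direction must be reversed. Since 3 < 6, we should get -3 > -6, i.e., -3 > -6.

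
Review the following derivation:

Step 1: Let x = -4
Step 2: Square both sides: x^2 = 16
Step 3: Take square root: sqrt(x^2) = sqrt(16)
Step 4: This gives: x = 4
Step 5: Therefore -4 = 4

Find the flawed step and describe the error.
Step 4: This gives: x = 4

Step 4 incorrectly states that sqrt(x^2) = x. The correct identity is sqrt(x^2) = |x|. Since x = -4 < 0, we have sqrt(x^2) = |-4| = 4, not x = -4.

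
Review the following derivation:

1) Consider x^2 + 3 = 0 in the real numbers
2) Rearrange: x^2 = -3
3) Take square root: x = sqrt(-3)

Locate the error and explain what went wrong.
Step 3: Take square root: x = sqrt(-3)

Step 3 takes the square root of -3, which is negative. In the real number system, the square root of a negative number is undefined. The equation x^2 + 3 = 0 has no real solutions. Square roots of negative numbers only exist in the complex numbers.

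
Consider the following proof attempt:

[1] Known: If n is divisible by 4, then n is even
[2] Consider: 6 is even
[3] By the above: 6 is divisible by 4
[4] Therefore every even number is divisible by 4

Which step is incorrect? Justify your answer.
Step 3: By the above: 6 is divisible by 4

Step 3 commits the fallacy of affirming the consequent. The known fact 'divisible by 4 → even' does NOT imply 'even → divisible by 4'. That would be the converse, which is false. For example, 6 is even but 6 ÷ 4 = 1.50, which is not an integer.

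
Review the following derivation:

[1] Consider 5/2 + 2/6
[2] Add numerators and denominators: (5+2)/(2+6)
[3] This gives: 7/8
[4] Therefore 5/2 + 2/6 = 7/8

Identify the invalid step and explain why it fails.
Step 2: Add numerators and denominators: (5+2)/(2+6)

Step 2 incorrectly adds fractions by separately adding numerators and denominators. This is wrong. The correct method requires a common denominator: 5/2 + 2/6 = (5×6 + 2×2)/(2×6) = 34/12 = 17/6. The method used gives 7/8, which is different.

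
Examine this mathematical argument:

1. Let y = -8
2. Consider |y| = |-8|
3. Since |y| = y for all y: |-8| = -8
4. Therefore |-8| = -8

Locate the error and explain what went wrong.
Step 3: Since |y| = y for all y: |-8| = -8

Step 3 incorrectly states that |y| = y for all y. The correct definition is |y| = y when y >= 0, and |y| = -y when y < 0. Since -8 < 0, we have |-8| = -(-8) = 8, not -8.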